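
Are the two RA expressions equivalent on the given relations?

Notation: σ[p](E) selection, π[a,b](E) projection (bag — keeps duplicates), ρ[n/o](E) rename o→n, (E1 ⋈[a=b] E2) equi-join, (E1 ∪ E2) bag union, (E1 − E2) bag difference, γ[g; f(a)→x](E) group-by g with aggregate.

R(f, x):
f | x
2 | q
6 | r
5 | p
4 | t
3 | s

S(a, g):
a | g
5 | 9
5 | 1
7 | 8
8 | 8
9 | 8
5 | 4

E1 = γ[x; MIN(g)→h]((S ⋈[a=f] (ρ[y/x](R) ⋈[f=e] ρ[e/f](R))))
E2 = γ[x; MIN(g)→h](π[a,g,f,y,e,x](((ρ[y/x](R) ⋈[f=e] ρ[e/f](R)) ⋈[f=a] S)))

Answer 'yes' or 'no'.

E1 stepwise |·|:
  S → 6
  R → 5
  ρ[y/x](R) → 5
  R → 5
  ρ[e/f](R) → 5
  (ρ[y/x](R) ⋈[f=e] ρ[e/f](R)) → 5
  (S ⋈[a=f] (ρ[y/x](R) ⋈[f=e] ρ[e/f](R))) → 3
  γ[x; MIN(g)→h]((S ⋈[a=f] (ρ[y/x](R) ⋈[f=e] ρ[e/f](R)))) → 1
E2 stepwise |·|:
  R → 5
  ρ[y/x](R) → 5
  R → 5
  ρ[e/f](R) → 5
  (ρ[y/x](R) ⋈[f=e] ρ[e/f](R)) → 5
  S → 6
  ((ρ[y/x](R) ⋈[f=e] ρ[e/f](R)) ⋈[f=a] S) → 3
  π[a,g,f,y,e,x](((ρ[y/x](R) ⋈[f=e] ρ[e/f](R)) ⋈[f=a] S)) → 3
  γ[x; MIN(g)→h](π[a,g,f,y,e,x](((ρ[y/x](R) ⋈[f=e] ρ[e/f](R)) ⋈[f=a] S))) → 1

E1 and E2 produce the same multiset:
x | h
p | 1

yes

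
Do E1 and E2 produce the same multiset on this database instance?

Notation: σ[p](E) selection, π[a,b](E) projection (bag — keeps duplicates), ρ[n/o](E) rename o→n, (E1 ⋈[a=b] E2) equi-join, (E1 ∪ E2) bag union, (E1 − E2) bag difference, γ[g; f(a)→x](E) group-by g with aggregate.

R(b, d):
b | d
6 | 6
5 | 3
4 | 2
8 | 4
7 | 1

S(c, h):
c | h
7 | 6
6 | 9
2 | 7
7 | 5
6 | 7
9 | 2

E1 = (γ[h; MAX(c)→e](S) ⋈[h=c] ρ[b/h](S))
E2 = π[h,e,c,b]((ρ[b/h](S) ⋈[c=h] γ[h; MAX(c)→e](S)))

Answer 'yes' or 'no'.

E1 subexpression sizes:
  S → 6
  γ[h; MAX(c)→e](S) → 5
  S → 6
  ρ[b/h](S) → 6
  (γ[h; MAX(c)→e](S) ⋈[h=c] ρ[b/h](S)) → 6
E2 subexpression sizes:
  S → 6
  ρ[b/h](S) → 6
  S → 6
  γ[h; MAX(c)→e](S) → 5
  (ρ[b/h](S) ⋈[c=h] γ[h; MAX(c)→e](S)) → 6
  π[h,e,c,b]((ρ[b/h](S) ⋈[c=h] γ[h; MAX(c)→e](S))) → 6

E1 and E2 produce the same multiset:
h | e | c | b
2 | 9 | 2 | 7
6 | 7 | 6 | 7
6 | 7 | 6 | 9
7 | 6 | 7 | 5
7 | 6 | 7 | 6
9 | 6 | 9 | 2

yes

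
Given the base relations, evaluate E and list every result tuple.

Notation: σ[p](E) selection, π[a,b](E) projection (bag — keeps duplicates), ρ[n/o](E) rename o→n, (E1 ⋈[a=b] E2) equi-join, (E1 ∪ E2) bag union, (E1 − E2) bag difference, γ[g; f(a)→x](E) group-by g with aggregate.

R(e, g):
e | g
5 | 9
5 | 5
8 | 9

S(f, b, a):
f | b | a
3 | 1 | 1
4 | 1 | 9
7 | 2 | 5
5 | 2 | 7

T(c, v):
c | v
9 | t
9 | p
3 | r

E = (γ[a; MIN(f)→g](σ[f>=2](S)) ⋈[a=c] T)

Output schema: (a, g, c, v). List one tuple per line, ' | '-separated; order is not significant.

Stepwise |·|:
  S → 4
  σ[f>=2](S) → 4
  γ[a; MIN(f)→g](σ[f>=2](S)) → 4
  T → 3
  (γ[a; MIN(f)→g](σ[f>=2](S)) ⋈[a=c] T) → 2

== RESULT ==
a | g | c | v
9 | 4 | 9 | p
9 | 4 | 9 | t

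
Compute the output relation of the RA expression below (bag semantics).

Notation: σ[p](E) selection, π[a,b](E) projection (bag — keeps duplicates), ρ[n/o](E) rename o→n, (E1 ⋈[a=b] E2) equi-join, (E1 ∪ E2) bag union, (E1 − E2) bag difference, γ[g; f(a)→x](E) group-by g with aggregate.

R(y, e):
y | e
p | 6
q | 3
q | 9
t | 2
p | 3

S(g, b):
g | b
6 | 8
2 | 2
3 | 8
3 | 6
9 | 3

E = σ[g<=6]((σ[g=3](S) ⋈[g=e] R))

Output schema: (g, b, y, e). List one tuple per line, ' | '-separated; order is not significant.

Per-node cardinality:
  S → 5
  σ[g=3](S) → 2
  R → 5
  (σ[g=3](S) ⋈[g=e] R) → 4
  σ[g<=6]((σ[g=3](S) ⋈[g=e] R)) → 4

== RESULT ==
g | b | y | e
3 | 6 | p | 3
3 | 6 | q | 3
3 | 8 | p | 3
3 | 8 | q | 3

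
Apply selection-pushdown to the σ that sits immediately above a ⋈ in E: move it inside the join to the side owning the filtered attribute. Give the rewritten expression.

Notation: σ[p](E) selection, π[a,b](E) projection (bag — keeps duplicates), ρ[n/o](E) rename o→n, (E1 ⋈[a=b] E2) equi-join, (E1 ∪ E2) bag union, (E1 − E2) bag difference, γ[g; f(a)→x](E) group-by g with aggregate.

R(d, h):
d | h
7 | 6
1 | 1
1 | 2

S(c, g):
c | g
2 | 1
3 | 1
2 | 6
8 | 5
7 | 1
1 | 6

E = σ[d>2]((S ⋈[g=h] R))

σ filters on d, owned by the right side.
E' = (S ⋈[g=h] σ[d>2](R))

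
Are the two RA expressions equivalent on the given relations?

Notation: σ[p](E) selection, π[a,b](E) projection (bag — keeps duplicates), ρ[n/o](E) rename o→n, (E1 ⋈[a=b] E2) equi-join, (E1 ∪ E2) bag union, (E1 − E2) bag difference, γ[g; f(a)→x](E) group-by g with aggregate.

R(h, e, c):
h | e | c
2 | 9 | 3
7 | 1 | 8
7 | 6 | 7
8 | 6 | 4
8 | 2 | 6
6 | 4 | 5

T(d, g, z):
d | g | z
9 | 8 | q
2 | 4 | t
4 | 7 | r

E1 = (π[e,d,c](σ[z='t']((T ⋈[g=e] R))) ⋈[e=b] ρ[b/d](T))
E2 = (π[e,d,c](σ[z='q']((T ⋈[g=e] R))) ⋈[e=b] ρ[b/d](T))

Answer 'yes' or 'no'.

E1 subexpression sizes:
  T → 3
  R → 6
  (T ⋈[g=e] R) → 1
  σ[z='t']((T ⋈[g=e] R)) → 1
  π[e,d,c](σ[z='t']((T ⋈[g=e] R))) → 1
  T → 3
  ρ[b/d](T) → 3
  (π[e,d,c](σ[z='t']((T ⋈[g=e] R))) ⋈[e=b] ρ[b/d](T)) → 1
E2 subexpression sizes:
  T → 3
  R → 6
  (T ⋈[g=e] R) → 1
  σ[z='q']((T ⋈[g=e] R)) → 0
  π[e,d,c](σ[z='q']((T ⋈[g=e] R))) → 0
  T → 3
  ρ[b/d](T) → 3
  (π[e,d,c](σ[z='q']((T ⋈[g=e] R))) ⋈[e=b] ρ[b/d](T)) → 0

E1 result:
e | d | c | b | g | z
4 | 2 | 5 | 4 | 7 | r
E2 result:
e | d | c | b | g | z
(0 rows)
Witness: (4, 2, 5, 4, 7, 'r') appears 1× in E1 but 0× in E2.

no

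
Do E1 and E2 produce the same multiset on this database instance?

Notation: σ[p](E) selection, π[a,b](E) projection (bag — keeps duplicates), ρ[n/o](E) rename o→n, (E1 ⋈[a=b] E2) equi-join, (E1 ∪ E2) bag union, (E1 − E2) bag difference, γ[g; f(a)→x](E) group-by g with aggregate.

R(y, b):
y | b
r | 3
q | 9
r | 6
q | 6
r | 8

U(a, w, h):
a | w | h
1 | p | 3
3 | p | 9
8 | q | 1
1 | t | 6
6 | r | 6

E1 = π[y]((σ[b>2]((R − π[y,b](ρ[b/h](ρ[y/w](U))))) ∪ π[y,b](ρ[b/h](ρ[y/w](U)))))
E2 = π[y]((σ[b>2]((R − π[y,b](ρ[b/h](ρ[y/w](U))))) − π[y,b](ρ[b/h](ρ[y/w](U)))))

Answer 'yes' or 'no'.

E1 row counts bottom-up:
  R → 5
  U → 5
  ρ[y/w](U) → 5
  ρ[b/h](ρ[y/w](U)) → 5
  π[y,b](ρ[b/h](ρ[y/w](U))) → 5
  (R − π[y,b](ρ[b/h](ρ[y/w](U)))) → 4
  σ[b>2]((R − π[y,b](ρ[b/h](ρ[y/w](U))))) → 4
  U → 5
  ρ[y/w](U) → 5
  ρ[b/h](ρ[y/w](U)) → 5
  π[y,b](ρ[b/h](ρ[y/w](U))) → 5
  (σ[b>2]((R − π[y,b](ρ[b/h](ρ[y/w](U))))) ∪ π[y,b](ρ[b/h](ρ[y/w](U)))) → 9
  π[y]((σ[b>2]((R − π[y,b](ρ[b/h](ρ[y/w](U))))) ∪ π[y,b](ρ[b/h](ρ[y/w](U))))) → 9
E2 row counts bottom-up:
  R → 5
  U → 5
  ρ[y/w](U) → 5
  ρ[b/h](ρ[y/w](U)) → 5
  π[y,b](ρ[b/h](ρ[y/w](U))) → 5
  (R − π[y,b](ρ[b/h](ρ[y/w](U)))) → 4
  σ[b>2]((R − π[y,b](ρ[b/h](ρ[y/w](U))))) → 4
  U → 5
  ρ[y/w](U) → 5
  ρ[b/h](ρ[y/w](U)) → 5
  π[y,b](ρ[b/h](ρ[y/w](U))) → 5
  (σ[b>2]((R − π[y,b](ρ[b/h](ρ[y/w](U))))) − π[y,b](ρ[b/h](ρ[y/w](U)))) → 4
  π[y]((σ[b>2]((R − π[y,b](ρ[b/h](ρ[y/w](U))))) − π[y,b](ρ[b/h](ρ[y/w](U))))) → 4

E1 result:
y
p
p
q
q
q
r
r
r
t
E2 result:
y
q
q
r
r
Witness: ('q',) appears 3× in E1 but 2× in E2.

no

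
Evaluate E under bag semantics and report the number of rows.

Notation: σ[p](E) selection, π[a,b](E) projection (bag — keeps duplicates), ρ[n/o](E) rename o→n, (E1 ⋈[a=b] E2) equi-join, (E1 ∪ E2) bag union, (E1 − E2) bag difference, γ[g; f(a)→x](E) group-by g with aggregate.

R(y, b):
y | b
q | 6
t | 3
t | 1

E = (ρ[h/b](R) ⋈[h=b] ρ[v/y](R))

Per-node cardinality:
  R → 3
  ρ[h/b](R) → 3
  R → 3
  ρ[v/y](R) → 3
  (ρ[h/b](R) ⋈[h=b] ρ[v/y](R)) → 3

|E| = 3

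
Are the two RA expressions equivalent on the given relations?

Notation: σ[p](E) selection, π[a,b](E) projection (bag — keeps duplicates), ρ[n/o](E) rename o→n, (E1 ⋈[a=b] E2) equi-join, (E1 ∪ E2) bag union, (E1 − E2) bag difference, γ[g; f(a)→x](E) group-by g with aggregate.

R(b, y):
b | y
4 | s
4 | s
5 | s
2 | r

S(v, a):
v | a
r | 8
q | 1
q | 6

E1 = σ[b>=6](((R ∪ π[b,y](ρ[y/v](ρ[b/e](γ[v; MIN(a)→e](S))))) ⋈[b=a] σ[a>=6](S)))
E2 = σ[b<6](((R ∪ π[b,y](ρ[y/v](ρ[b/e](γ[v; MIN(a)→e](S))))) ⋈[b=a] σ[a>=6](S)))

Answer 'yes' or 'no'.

E1 row counts bottom-up:
  R → 4
  S → 3
  γ[v; MIN(a)→e](S) → 2
  ρ[b/e](γ[v; MIN(a)→e](S)) → 2
  ρ[y/v](ρ[b/e](γ[v; MIN(a)→e](S))) → 2
  π[b,y](ρ[y/v](ρ[b/e](γ[v; MIN(a)→e](S)))) → 2
  (R ∪ π[b,y](ρ[y/v](ρ[b/e](γ[v; MIN(a)→e](S))))) → 6
  S → 3
  σ[a>=6](S) → 2
  ((R ∪ π[b,y](ρ[y/v](ρ[b/e](γ[v; MIN(a)→e](S))))) ⋈[b=a] σ[a>=6](S)) → 1
  σ[b>=6](((R ∪ π[b,y](ρ[y/v](ρ[b/e](γ[v; MIN(a)→e](S))))) ⋈[b=a] σ[a>=6](S))) → 1
E2 row counts bottom-up:
  R → 4
  S → 3
  γ[v; MIN(a)→e](S) → 2
  ρ[b/e](γ[v; MIN(a)→e](S)) → 2
  ρ[y/v](ρ[b/e](γ[v; MIN(a)→e](S))) → 2
  π[b,y](ρ[y/v](ρ[b/e](γ[v; MIN(a)→e](S)))) → 2
  (R ∪ π[b,y](ρ[y/v](ρ[b/e](γ[v; MIN(a)→e](S))))) → 6
  S → 3
  σ[a>=6](S) → 2
  ((R ∪ π[b,y](ρ[y/v](ρ[b/e](γ[v; MIN(a)→e](S))))) ⋈[b=a] σ[a>=6](S)) → 1
  σ[b<6](((R ∪ π[b,y](ρ[y/v](ρ[b/e](γ[v; MIN(a)→e](S))))) ⋈[b=a] σ[a>=6](S))) → 0

E1 result:
b | y | v | a
8 | r | r | 8
E2 result:
b | y | v | a
(0 rows)
Witness: (8, 'r', 'r', 8) appears 1× in E1 but 0× in E2.

no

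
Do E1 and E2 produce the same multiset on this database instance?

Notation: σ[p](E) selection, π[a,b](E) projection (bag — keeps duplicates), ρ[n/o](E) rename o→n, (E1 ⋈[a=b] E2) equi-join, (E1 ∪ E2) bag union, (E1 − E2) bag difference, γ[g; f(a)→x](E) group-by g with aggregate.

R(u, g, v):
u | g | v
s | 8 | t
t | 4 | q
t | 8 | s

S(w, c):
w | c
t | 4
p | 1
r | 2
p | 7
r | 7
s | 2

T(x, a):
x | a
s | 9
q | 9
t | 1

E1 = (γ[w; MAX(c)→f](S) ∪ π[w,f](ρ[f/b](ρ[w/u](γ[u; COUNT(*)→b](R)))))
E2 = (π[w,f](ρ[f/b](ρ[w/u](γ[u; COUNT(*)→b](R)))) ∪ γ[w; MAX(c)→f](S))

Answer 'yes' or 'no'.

E1 stepwise |·|:
  S → 6
  γ[w; MAX(c)→f](S) → 4
  R → 3
  γ[u; COUNT(*)→b](R) → 2
  ρ[w/u](γ[u; COUNT(*)→b](R)) → 2
  ρ[f/b](ρ[w/u](γ[u; COUNT(*)→b](R))) → 2
  π[w,f](ρ[f/b](ρ[w/u](γ[u; COUNT(*)→b](R)))) → 2
  (γ[w; MAX(c)→f](S) ∪ π[w,f](ρ[f/b](ρ[w/u](γ[u; COUNT(*)→b](R))))) → 6
E2 stepwise |·|:
  R → 3
  γ[u; COUNT(*)→b](R) → 2
  ρ[w/u](γ[u; COUNT(*)→b](R)) → 2
  ρ[f/b](ρ[w/u](γ[u; COUNT(*)→b](R))) → 2
  π[w,f](ρ[f/b](ρ[w/u](γ[u; COUNT(*)→b](R)))) → 2
  S → 6
  γ[w; MAX(c)→f](S) → 4
  (π[w,f](ρ[f/b](ρ[w/u](γ[u; COUNT(*)→b](R)))) ∪ γ[w; MAX(c)→f](S)) → 6

E1 and E2 produce the same multiset:
w | f
p | 7
r | 7
s | 1
s | 2
t | 2
t | 4

yes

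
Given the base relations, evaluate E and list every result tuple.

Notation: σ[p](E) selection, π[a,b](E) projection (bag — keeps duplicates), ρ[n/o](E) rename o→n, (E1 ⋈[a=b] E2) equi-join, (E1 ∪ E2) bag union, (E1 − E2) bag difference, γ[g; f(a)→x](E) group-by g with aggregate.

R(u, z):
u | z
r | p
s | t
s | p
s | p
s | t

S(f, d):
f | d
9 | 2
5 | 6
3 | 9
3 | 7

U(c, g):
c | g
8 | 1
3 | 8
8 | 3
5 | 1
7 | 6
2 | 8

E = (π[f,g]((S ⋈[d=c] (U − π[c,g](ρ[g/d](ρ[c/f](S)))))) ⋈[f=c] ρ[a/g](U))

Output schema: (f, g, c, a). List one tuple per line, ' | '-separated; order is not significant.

Per-node cardinality:
  S → 4
  U → 6
  S → 4
  ρ[c/f](S) → 4
  ρ[g/d](ρ[c/f](S)) → 4
  π[c,g](ρ[g/d](ρ[c/f](S))) → 4
  (U − π[c,g](ρ[g/d](ρ[c/f](S)))) → 6
  (S ⋈[d=c] (U − π[c,g](ρ[g/d](ρ[c/f](S))))) → 2
  π[f,g]((S ⋈[d=c] (U − π[c,g](ρ[g/d](ρ[c/f](S)))))) → 2
  U → 6
  ρ[a/g](U) → 6
  (π[f,g]((S ⋈[d=c] (U − π[c,g](ρ[g/d](ρ[c/f](S)))))) ⋈[f=c] ρ[a/g](U)) → 1

== RESULT ==
f | g | c | a
3 | 6 | 3 | 8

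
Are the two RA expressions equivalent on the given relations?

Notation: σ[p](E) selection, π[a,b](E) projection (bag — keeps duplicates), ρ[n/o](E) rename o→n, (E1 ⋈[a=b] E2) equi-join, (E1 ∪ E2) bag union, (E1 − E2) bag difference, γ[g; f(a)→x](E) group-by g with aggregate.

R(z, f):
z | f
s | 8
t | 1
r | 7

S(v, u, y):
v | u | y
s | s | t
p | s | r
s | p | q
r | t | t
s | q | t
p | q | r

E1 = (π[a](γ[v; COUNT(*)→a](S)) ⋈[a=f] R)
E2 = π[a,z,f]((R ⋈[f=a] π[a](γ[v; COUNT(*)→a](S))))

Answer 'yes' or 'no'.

E1 per-node cardinality:
  S → 6
  γ[v; COUNT(*)→a](S) → 3
  π[a](γ[v; COUNT(*)→a](S)) → 3
  R → 3
  (π[a](γ[v; COUNT(*)→a](S)) ⋈[a=f] R) → 1
E2 per-node cardinality:
  R → 3
  S → 6
  γ[v; COUNT(*)→a](S) → 3
  π[a](γ[v; COUNT(*)→a](S)) → 3
  (R ⋈[f=a] π[a](γ[v; COUNT(*)→a](S))) → 1
  π[a,z,f]((R ⋈[f=a] π[a](γ[v; COUNT(*)→a](S)))) → 1

E1 and E2 produce the same multiset:
a | z | f
1 | t | 1

yes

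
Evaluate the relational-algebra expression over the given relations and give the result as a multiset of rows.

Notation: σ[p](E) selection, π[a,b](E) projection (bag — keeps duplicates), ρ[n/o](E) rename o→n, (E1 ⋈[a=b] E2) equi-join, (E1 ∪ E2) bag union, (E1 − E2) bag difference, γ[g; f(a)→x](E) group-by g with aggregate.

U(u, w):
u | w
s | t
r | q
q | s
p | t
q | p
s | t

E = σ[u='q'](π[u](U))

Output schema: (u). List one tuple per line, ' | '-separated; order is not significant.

Row counts bottom-up:
  U → 6
  π[u](U) → 6
  σ[u='q'](π[u](U)) → 2

== RESULT ==
u
q
q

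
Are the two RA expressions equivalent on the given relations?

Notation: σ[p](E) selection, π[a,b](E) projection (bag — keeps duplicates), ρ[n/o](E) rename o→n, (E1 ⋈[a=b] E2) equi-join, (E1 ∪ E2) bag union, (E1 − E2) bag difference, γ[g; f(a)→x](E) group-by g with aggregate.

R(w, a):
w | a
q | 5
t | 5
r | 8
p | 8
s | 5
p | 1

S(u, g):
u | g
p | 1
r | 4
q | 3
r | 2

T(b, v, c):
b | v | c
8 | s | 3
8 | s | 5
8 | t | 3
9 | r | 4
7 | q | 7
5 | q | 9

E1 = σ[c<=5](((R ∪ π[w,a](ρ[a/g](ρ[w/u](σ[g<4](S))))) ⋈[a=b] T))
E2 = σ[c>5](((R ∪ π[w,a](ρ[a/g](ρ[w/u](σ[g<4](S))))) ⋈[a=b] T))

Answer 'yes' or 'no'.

E1 per-node cardinality:
  R → 6
  S → 4
  σ[g<4](S) → 3
  ρ[w/u](σ[g<4](S)) → 3
  ρ[a/g](ρ[w/u](σ[g<4](S))) → 3
  π[w,a](ρ[a/g](ρ[w/u](σ[g<4](S)))) → 3
  (R ∪ π[w,a](ρ[a/g](ρ[w/u](σ[g<4](S))))) → 9
  T → 6
  ((R ∪ π[w,a](ρ[a/g](ρ[w/u](σ[g<4](S))))) ⋈[a=b] T) → 9
  σ[c<=5](((R ∪ π[w,a](ρ[a/g](ρ[w/u](σ[g<4](S))))) ⋈[a=b] T)) → 6
E2 per-node cardinality:
  R → 6
  S → 4
  σ[g<4](S) → 3
  ρ[w/u](σ[g<4](S)) → 3
  ρ[a/g](ρ[w/u](σ[g<4](S))) → 3
  π[w,a](ρ[a/g](ρ[w/u](σ[g<4](S)))) → 3
  (R ∪ π[w,a](ρ[a/g](ρ[w/u](σ[g<4](S))))) → 9
  T → 6
  ((R ∪ π[w,a](ρ[a/g](ρ[w/u](σ[g<4](S))))) ⋈[a=b] T) → 9
  σ[c>5](((R ∪ π[w,a](ρ[a/g](ρ[w/u](σ[g<4](S))))) ⋈[a=b] T)) → 3

E1 result:
w | a | b | v | c
p | 8 | 8 | s | 3
p | 8 | 8 | s | 5
p | 8 | 8 | t | 3
r | 8 | 8 | s | 3
r | 8 | 8 | s | 5
r | 8 | 8 | t | 3
E2 result:
w | a | b | v | c
q | 5 | 5 | q | 9
s | 5 | 5 | q | 9
t | 5 | 5 | q | 9
Witness: ('p', 8, 8, 's', 3) appears 1× in E1 but 0× in E2.

no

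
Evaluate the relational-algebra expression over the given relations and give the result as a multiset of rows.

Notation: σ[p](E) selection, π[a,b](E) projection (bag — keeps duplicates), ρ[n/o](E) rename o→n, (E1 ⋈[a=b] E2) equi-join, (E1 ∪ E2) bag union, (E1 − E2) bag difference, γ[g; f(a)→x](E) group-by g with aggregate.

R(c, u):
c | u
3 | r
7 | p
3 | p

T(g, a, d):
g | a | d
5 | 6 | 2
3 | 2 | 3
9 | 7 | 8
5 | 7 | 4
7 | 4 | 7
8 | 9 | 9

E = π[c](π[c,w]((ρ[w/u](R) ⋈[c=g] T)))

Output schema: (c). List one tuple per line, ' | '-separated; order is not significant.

Stepwise |·|:
  R → 3
  ρ[w/u](R) → 3
  T → 6
  (ρ[w/u](R) ⋈[c=g] T) → 3
  π[c,w]((ρ[w/u](R) ⋈[c=g] T)) → 3
  π[c](π[c,w]((ρ[w/u](R) ⋈[c=g] T))) → 3

== RESULT ==
c
3
3
7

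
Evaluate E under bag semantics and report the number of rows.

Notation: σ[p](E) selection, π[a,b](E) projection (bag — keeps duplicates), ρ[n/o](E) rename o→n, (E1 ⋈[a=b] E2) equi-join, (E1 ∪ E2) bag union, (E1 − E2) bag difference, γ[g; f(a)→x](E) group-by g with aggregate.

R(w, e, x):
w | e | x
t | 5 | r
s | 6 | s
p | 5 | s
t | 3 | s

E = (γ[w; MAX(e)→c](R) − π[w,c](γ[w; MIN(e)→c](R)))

Subexpression sizes:
  R → 4
  γ[w; MAX(e)→c](R) → 3
  R → 4
  γ[w; MIN(e)→c](R) → 3
  π[w,c](γ[w; MIN(e)→c](R)) → 3
  (γ[w; MAX(e)→c](R) − π[w,c](γ[w; MIN(e)→c](R))) → 1

|E| = 1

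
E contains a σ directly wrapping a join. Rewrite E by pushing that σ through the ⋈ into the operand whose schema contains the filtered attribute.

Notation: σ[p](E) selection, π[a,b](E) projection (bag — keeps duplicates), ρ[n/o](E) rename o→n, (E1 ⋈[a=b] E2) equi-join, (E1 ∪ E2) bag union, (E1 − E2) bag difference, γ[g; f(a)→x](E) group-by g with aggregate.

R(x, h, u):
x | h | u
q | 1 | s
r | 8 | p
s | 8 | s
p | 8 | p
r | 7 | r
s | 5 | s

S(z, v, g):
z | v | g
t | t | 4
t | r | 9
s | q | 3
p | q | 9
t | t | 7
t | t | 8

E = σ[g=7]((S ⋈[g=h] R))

σ filters on g, owned by the left side.
E' = (σ[g=7](S) ⋈[g=h] R)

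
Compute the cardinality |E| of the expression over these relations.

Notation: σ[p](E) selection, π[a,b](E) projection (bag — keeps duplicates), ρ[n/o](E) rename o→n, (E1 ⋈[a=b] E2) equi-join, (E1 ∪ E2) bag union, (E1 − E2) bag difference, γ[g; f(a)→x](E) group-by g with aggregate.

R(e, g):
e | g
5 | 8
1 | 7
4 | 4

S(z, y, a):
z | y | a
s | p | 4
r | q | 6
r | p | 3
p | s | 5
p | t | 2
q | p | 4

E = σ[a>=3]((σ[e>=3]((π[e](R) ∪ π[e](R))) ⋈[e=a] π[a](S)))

Per-node cardinality:
  R → 3
  π[e](R) → 3
  R → 3
  π[e](R) → 3
  (π[e](R) ∪ π[e](R)) → 6
  σ[e>=3]((π[e](R) ∪ π[e](R))) → 4
  S → 6
  π[a](S) → 6
  (σ[e>=3]((π[e](R) ∪ π[e](R))) ⋈[e=a] π[a](S)) → 6
  σ[a>=3]((σ[e>=3]((π[e](R) ∪ π[e](R))) ⋈[e=a] π[a](S))) → 6

|E| = 6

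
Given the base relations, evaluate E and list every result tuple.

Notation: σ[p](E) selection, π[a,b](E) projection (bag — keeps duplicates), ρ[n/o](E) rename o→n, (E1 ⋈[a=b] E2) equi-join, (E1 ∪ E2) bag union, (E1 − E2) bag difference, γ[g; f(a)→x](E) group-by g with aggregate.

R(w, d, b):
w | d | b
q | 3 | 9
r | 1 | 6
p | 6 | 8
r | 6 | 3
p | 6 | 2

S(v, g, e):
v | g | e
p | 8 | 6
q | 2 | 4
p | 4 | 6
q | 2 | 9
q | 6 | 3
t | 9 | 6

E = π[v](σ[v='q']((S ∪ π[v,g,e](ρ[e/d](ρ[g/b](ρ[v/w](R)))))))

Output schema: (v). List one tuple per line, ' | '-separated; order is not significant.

Stepwise |·|:
  S → 6
  R → 5
  ρ[v/w](R) → 5
  ρ[g/b](ρ[v/w](R)) → 5
  ρ[e/d](ρ[g/b](ρ[v/w](R))) → 5
  π[v,g,e](ρ[e/d](ρ[g/b](ρ[v/w](R)))) → 5
  (S ∪ π[v,g,e](ρ[e/d](ρ[g/b](ρ[v/w](R))))) → 11
  σ[v='q']((S ∪ π[v,g,e](ρ[e/d](ρ[g/b](ρ[v/w](R)))))) → 4
  π[v](σ[v='q']((S ∪ π[v,g,e](ρ[e/d](ρ[g/b](ρ[v/w](R))))))) → 4

== RESULT ==
v
q
q
q
q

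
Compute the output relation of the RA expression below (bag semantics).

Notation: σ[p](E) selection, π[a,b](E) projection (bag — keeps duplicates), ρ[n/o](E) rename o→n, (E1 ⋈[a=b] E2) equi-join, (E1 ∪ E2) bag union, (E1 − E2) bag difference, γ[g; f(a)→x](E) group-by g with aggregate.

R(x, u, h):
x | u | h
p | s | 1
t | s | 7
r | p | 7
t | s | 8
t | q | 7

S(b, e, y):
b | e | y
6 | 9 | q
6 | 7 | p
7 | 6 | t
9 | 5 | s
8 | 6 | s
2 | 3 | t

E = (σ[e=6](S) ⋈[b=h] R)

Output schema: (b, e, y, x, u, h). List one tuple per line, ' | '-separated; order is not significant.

Row counts bottom-up:
  S → 6
  σ[e=6](S) → 2
  R → 5
  (σ[e=6](S) ⋈[b=h] R) → 4

== RESULT ==
b | e | y | x | u | h
7 | 6 | t | r | p | 7
7 | 6 | t | t | q | 7
7 | 6 | t | t | s | 7
8 | 6 | s | t | s | 8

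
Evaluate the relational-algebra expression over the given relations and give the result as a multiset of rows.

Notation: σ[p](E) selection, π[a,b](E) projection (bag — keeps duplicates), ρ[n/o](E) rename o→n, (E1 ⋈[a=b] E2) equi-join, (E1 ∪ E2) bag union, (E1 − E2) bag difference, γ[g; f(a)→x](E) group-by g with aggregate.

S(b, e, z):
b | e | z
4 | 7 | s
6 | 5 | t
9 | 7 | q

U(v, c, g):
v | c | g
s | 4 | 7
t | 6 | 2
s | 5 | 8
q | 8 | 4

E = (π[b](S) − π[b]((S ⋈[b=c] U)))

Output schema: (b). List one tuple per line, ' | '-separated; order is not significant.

Row counts bottom-up:
  S → 3
  π[b](S) → 3
  S → 3
  U → 4
  (S ⋈[b=c] U) → 2
  π[b]((S ⋈[b=c] U)) → 2
  (π[b](S) − π[b]((S ⋈[b=c] U))) → 1

== RESULT ==
b
9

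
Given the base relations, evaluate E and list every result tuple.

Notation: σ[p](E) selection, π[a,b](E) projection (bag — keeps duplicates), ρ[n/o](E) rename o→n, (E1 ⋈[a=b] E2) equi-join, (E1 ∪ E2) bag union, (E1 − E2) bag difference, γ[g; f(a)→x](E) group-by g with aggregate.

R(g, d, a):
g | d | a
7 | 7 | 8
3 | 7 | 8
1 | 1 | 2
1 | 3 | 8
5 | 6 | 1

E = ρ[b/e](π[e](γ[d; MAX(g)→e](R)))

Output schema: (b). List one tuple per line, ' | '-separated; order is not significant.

Per-node cardinality:
  R → 5
  γ[d; MAX(g)→e](R) → 4
  π[e](γ[d; MAX(g)→e](R)) → 4
  ρ[b/e](π[e](γ[d; MAX(g)→e](R))) → 4

== RESULT ==
b
1
1
5
7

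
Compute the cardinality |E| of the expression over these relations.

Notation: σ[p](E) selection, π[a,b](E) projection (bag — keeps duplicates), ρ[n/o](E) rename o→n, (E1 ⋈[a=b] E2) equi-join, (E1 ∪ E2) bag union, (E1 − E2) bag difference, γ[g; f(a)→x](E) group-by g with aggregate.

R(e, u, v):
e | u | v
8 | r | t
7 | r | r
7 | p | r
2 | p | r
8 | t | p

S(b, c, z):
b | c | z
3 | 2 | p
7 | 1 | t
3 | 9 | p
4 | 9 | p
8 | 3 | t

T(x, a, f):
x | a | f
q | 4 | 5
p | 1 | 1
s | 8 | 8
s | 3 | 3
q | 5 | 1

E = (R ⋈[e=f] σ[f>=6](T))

Subexpression sizes:
  R → 5
  T → 5
  σ[f>=6](T) → 1
  (R ⋈[e=f] σ[f>=6](T)) → 2

|E| = 2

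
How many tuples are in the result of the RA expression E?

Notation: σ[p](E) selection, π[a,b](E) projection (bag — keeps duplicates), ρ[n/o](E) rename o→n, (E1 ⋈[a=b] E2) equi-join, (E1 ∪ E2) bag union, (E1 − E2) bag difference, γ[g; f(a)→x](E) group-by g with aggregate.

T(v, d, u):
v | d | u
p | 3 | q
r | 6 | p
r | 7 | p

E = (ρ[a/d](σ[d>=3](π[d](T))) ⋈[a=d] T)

Stepwise |·|:
  T → 3
  π[d](T) → 3
  σ[d>=3](π[d](T)) → 3
  ρ[a/d](σ[d>=3](π[d](T))) → 3
  T → 3
  (ρ[a/d](σ[d>=3](π[d](T))) ⋈[a=d] T) → 3

|E| = 3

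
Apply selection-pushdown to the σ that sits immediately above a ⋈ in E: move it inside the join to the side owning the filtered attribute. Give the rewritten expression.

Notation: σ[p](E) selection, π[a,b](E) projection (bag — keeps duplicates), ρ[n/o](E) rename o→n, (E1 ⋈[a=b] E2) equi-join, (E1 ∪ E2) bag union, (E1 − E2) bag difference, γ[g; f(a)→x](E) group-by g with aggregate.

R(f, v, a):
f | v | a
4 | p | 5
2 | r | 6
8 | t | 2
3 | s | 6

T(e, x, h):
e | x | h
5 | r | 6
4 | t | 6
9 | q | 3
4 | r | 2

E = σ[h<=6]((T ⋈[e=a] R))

σ filters on h, owned by the left side.
E' = (σ[h<=6](T) ⋈[e=a] R)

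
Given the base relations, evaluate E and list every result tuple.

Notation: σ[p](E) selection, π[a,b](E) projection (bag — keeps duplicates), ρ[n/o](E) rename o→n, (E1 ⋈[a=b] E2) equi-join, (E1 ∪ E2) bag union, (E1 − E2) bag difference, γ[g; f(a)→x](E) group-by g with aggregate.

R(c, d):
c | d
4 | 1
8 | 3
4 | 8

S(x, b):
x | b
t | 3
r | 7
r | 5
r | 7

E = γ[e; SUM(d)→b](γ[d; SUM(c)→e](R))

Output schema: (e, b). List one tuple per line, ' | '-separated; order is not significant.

Stepwise |·|:
  R → 3
  γ[d; SUM(c)→e](R) → 3
  γ[e; SUM(d)→b](γ[d; SUM(c)→e](R)) → 2

== RESULT ==
e | b
4 | 9
8 | 3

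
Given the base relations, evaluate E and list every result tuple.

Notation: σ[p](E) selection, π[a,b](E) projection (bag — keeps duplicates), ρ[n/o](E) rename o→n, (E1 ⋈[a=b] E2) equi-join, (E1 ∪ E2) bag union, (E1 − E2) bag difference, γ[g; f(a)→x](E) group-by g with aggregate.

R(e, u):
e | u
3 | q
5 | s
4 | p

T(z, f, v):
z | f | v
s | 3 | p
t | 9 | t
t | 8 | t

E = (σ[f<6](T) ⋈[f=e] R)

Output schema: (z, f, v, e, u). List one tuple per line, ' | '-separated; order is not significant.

Row counts bottom-up:
  T → 3
  σ[f<6](T) → 1
  R → 3
  (σ[f<6](T) ⋈[f=e] R) → 1

== RESULT ==
z | f | v | e | u
s | 3 | p | 3 | q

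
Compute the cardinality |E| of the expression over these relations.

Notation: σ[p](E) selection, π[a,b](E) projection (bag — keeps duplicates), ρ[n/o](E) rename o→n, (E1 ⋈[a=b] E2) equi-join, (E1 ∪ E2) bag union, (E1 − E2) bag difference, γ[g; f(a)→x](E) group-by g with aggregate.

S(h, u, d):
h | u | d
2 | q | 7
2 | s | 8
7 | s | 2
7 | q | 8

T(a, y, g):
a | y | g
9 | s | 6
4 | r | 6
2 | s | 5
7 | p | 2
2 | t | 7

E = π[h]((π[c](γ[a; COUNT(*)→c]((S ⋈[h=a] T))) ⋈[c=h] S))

Subexpression sizes:
  S → 4
  T → 5
  (S ⋈[h=a] T) → 6
  γ[a; COUNT(*)→c]((S ⋈[h=a] T)) → 2
  π[c](γ[a; COUNT(*)→c]((S ⋈[h=a] T))) → 2
  S → 4
  (π[c](γ[a; COUNT(*)→c]((S ⋈[h=a] T))) ⋈[c=h] S) → 2
  π[h]((π[c](γ[a; COUNT(*)→c]((S ⋈[h=a] T))) ⋈[c=h] S)) → 2

|E| = 2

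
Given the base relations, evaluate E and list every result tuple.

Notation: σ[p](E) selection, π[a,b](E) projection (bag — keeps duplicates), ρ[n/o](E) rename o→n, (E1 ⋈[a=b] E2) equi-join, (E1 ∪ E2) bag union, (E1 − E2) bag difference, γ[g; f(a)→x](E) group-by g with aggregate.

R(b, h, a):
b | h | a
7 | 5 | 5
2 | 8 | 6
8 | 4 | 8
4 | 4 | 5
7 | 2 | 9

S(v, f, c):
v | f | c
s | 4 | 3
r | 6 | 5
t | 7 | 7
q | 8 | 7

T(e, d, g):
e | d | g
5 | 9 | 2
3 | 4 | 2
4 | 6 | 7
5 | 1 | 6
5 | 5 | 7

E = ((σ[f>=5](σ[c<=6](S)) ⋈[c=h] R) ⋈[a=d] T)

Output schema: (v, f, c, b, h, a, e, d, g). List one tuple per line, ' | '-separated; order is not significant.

Stepwise |·|:
  S → 4
  σ[c<=6](S) → 2
  σ[f>=5](σ[c<=6](S)) → 1
  R → 5
  (σ[f>=5](σ[c<=6](S)) ⋈[c=h] R) → 1
  T → 5
  ((σ[f>=5](σ[c<=6](S)) ⋈[c=h] R) ⋈[a=d] T) → 1

== RESULT ==
v | f | c | b | h | a | e | d | g
r | 6 | 5 | 7 | 5 | 5 | 5 | 5 | 7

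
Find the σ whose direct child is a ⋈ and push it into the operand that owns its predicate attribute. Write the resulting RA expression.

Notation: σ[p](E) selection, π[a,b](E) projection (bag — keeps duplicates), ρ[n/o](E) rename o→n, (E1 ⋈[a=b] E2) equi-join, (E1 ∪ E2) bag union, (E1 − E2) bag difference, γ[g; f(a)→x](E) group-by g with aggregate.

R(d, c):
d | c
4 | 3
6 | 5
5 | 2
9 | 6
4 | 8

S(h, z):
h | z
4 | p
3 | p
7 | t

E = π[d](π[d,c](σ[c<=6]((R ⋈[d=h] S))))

σ filters on c, owned by the left side.
E' = π[d](π[d,c]((σ[c<=6](R) ⋈[d=h] S)))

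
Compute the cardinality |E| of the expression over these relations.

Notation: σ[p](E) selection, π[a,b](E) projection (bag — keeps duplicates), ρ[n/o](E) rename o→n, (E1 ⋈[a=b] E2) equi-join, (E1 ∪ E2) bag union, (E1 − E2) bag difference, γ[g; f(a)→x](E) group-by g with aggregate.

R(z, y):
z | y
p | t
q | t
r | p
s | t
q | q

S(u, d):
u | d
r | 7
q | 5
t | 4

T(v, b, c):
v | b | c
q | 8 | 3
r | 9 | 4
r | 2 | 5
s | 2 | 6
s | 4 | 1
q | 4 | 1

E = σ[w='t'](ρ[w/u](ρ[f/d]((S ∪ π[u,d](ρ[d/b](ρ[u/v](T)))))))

Subexpression sizes:
  S → 3
  T → 6
  ρ[u/v](T) → 6
  ρ[d/b](ρ[u/v](T)) → 6
  π[u,d](ρ[d/b](ρ[u/v](T))) → 6
  (S ∪ π[u,d](ρ[d/b](ρ[u/v](T)))) → 9
  ρ[f/d]((S ∪ π[u,d](ρ[d/b](ρ[u/v](T))))) → 9
  ρ[w/u](ρ[f/d]((S ∪ π[u,d](ρ[d/b](ρ[u/v](T)))))) → 9
  σ[w='t'](ρ[w/u](ρ[f/d]((S ∪ π[u,d](ρ[d/b](ρ[u/v](T))))))) → 1

|E| = 1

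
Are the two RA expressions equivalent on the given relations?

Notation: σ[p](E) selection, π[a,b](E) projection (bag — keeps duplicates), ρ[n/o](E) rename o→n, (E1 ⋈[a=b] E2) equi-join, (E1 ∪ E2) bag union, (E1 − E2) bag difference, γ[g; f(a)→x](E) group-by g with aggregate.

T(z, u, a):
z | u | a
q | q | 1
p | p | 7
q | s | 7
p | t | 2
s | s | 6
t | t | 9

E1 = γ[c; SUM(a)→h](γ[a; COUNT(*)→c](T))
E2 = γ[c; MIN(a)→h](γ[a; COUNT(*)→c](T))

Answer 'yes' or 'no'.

E1 per-node cardinality:
  T → 6
  γ[a; COUNT(*)→c](T) → 5
  γ[c; SUM(a)→h](γ[a; COUNT(*)→c](T)) → 2
E2 per-node cardinality:
  T → 6
  γ[a; COUNT(*)→c](T) → 5
  γ[c; MIN(a)→h](γ[a; COUNT(*)→c](T)) → 2

E1 result:
c | h
1 | 18
2 | 7
E2 result:
c | h
1 | 1
2 | 7
Witness: (1, 1) appears 0× in E1 but 1× in E2.

no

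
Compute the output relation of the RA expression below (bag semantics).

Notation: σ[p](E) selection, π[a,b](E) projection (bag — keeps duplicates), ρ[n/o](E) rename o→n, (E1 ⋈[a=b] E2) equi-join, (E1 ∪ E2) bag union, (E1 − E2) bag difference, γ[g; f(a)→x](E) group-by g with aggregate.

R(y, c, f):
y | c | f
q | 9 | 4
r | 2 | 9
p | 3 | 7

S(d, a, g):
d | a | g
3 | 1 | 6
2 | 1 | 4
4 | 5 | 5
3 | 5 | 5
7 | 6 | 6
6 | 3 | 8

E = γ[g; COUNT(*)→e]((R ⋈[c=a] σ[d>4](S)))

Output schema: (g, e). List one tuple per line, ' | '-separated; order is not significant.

Subexpression sizes:
  R → 3
  S → 6
  σ[d>4](S) → 2
  (R ⋈[c=a] σ[d>4](S)) → 1
  γ[g; COUNT(*)→e]((R ⋈[c=a] σ[d>4](S))) → 1

== RESULT ==
g | e
8 | 1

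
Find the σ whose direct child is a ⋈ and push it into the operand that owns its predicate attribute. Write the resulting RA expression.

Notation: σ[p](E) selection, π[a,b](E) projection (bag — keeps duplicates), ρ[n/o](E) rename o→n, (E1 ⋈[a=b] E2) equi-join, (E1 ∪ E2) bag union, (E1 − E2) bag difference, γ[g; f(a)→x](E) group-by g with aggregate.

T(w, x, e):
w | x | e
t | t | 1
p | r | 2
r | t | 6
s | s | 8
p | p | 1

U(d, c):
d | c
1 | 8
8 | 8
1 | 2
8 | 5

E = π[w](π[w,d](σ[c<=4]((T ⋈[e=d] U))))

σ filters on c, owned by the right side.
E' = π[w](π[w,d]((T ⋈[e=d] σ[c<=4](U))))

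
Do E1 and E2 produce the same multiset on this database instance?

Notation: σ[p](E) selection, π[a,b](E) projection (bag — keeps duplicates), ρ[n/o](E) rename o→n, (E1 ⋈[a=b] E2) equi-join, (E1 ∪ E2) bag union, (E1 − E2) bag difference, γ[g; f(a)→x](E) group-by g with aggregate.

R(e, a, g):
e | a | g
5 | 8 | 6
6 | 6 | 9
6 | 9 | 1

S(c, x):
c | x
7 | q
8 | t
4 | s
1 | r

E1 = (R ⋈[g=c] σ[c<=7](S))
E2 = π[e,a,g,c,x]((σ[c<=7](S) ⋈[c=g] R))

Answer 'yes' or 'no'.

E1 subexpression sizes:
  R → 3
  S → 4
  σ[c<=7](S) → 3
  (R ⋈[g=c] σ[c<=7](S)) → 1
E2 subexpression sizes:
  S → 4
  σ[c<=7](S) → 3
  R → 3
  (σ[c<=7](S) ⋈[c=g] R) → 1
  π[e,a,g,c,x]((σ[c<=7](S) ⋈[c=g] R)) → 1

E1 and E2 produce the same multiset:
e | a | g | c | x
6 | 9 | 1 | 1 | r

yes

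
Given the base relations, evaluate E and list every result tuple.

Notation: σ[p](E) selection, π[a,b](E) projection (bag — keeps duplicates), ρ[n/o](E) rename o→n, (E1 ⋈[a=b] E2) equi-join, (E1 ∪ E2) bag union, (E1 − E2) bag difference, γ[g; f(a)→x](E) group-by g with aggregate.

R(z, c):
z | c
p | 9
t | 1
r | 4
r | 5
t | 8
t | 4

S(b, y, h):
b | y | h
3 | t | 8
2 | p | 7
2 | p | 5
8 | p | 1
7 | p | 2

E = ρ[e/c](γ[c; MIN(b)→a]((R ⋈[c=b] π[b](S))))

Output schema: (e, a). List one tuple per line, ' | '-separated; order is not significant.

Subexpression sizes:
  R → 6
  S → 5
  π[b](S) → 5
  (R ⋈[c=b] π[b](S)) → 1
  γ[c; MIN(b)→a]((R ⋈[c=b] π[b](S))) → 1
  ρ[e/c](γ[c; MIN(b)→a]((R ⋈[c=b] π[b](S)))) → 1

== RESULT ==
e | a
8 | 8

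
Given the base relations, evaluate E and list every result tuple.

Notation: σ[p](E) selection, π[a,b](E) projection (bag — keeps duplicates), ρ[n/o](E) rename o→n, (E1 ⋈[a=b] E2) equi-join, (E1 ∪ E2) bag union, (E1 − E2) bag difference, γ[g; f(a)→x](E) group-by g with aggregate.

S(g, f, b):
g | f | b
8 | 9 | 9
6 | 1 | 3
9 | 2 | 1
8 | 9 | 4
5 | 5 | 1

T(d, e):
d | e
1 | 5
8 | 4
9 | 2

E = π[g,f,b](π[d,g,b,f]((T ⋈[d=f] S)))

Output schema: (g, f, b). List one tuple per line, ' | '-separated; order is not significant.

Row counts bottom-up:
  T → 3
  S → 5
  (T ⋈[d=f] S) → 3
  π[d,g,b,f]((T ⋈[d=f] S)) → 3
  π[g,f,b](π[d,g,b,f]((T ⋈[d=f] S))) → 3

== RESULT ==
g | f | b
6 | 1 | 3
8 | 9 | 4
8 | 9 | 9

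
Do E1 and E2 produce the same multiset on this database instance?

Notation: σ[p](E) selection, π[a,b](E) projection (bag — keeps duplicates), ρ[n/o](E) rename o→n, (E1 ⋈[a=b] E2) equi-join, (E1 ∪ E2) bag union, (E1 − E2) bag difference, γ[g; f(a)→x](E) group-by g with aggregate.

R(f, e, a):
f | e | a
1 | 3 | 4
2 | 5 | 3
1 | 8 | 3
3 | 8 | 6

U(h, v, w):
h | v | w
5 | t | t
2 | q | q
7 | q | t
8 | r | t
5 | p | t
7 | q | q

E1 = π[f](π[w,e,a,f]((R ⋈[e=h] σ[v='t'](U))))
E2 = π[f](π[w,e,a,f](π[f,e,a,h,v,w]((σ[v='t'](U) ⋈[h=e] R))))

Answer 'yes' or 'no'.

E1 subexpression sizes:
  R → 4
  U → 6
  σ[v='t'](U) → 1
  (R ⋈[e=h] σ[v='t'](U)) → 1
  π[w,e,a,f]((R ⋈[e=h] σ[v='t'](U))) → 1
  π[f](π[w,e,a,f]((R ⋈[e=h] σ[v='t'](U)))) → 1
E2 subexpression sizes:
  U → 6
  σ[v='t'](U) → 1
  R → 4
  (σ[v='t'](U) ⋈[h=e] R) → 1
  π[f,e,a,h,v,w]((σ[v='t'](U) ⋈[h=e] R)) → 1
  π[w,e,a,f](π[f,e,a,h,v,w]((σ[v='t'](U) ⋈[h=e] R))) → 1
  π[f](π[w,e,a,f](π[f,e,a,h,v,w]((σ[v='t'](U) ⋈[h=e] R)))) → 1

E1 and E2 produce the same multiset:
f
2

yes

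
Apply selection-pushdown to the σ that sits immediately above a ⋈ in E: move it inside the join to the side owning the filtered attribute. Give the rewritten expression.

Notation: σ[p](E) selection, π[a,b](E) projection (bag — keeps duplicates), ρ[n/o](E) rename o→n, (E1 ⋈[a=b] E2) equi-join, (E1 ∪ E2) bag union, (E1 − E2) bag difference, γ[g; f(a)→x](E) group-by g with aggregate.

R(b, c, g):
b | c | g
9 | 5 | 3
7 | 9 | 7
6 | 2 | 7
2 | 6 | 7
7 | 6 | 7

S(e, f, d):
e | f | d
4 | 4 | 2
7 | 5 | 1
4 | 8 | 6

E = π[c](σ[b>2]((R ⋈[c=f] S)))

σ filters on b, owned by the left side.
E' = π[c]((σ[b>2](R) ⋈[c=f] S))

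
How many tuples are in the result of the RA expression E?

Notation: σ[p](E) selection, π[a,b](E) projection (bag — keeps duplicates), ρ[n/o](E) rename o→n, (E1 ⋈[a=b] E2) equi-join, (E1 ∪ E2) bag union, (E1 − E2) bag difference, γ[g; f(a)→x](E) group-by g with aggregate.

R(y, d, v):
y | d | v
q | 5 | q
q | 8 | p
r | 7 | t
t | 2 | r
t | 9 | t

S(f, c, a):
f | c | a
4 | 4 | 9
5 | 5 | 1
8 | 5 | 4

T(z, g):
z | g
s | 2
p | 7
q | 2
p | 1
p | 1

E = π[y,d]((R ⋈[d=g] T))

Subexpression sizes:
  R → 5
  T → 5
  (R ⋈[d=g] T) → 3
  π[y,d]((R ⋈[d=g] T)) → 3

|E| = 3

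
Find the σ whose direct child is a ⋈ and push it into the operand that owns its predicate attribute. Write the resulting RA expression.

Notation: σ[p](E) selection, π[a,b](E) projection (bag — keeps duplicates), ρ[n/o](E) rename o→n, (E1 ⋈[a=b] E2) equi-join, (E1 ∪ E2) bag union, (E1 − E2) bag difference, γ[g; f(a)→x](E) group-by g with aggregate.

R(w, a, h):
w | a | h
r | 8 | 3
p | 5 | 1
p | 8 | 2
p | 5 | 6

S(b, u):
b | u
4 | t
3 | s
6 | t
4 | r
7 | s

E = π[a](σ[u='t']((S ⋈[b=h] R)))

σ filters on u, owned by the left side.
E' = π[a]((σ[u='t'](S) ⋈[b=h] R))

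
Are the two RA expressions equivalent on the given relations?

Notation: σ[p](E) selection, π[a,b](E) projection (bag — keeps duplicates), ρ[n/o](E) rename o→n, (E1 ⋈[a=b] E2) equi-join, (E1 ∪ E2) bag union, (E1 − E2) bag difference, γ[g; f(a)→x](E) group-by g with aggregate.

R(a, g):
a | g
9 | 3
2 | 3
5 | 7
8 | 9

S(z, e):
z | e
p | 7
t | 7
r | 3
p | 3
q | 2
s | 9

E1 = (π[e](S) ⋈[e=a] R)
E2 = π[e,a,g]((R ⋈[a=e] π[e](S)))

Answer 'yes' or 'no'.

E1 subexpression sizes:
  S → 6
  π[e](S) → 6
  R → 4
  (π[e](S) ⋈[e=a] R) → 2
E2 subexpression sizes:
  R → 4
  S → 6
  π[e](S) → 6
  (R ⋈[a=e] π[e](S)) → 2
  π[e,a,g]((R ⋈[a=e] π[e](S))) → 2

E1 and E2 produce the same multiset:
e | a | g
2 | 2 | 3
9 | 9 | 3

yes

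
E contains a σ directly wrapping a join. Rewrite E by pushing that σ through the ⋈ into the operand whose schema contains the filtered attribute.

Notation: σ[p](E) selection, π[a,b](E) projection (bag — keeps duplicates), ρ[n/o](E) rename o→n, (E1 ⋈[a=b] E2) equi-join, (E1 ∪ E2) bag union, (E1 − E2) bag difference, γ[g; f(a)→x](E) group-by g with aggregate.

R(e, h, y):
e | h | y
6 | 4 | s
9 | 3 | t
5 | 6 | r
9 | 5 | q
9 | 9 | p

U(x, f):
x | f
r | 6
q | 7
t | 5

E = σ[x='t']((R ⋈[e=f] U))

σ filters on x, owned by the right side.
E' = (R ⋈[e=f] σ[x='t'](U))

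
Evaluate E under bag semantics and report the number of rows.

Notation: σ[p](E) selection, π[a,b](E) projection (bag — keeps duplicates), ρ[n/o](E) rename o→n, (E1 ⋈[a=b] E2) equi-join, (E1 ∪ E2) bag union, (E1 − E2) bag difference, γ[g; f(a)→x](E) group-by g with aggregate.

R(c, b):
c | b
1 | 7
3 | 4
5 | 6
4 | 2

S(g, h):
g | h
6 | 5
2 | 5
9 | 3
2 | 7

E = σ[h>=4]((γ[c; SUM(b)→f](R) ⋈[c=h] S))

Row counts bottom-up:
  R → 4
  γ[c; SUM(b)→f](R) → 4
  S → 4
  (γ[c; SUM(b)→f](R) ⋈[c=h] S) → 3
  σ[h>=4]((γ[c; SUM(b)→f](R) ⋈[c=h] S)) → 2

|E| = 2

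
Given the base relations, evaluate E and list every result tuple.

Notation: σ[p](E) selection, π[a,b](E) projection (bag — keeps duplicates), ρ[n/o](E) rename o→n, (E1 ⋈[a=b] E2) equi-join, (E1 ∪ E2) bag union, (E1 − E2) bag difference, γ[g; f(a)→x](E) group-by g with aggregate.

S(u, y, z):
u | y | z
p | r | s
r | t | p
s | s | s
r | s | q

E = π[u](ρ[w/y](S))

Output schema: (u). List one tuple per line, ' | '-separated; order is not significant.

Per-node cardinality:
  S → 4
  ρ[w/y](S) → 4
  π[u](ρ[w/y](S)) → 4

== RESULT ==
u
p
r
r
s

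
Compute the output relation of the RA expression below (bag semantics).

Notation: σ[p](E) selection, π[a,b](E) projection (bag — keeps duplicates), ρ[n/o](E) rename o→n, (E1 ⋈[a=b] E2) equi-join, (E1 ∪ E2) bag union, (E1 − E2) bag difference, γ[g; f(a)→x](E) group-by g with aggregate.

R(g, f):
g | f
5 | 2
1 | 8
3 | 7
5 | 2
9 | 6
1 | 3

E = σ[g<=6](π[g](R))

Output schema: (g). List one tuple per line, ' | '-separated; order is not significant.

Stepwise |·|:
  R → 6
  π[g](R) → 6
  σ[g<=6](π[g](R)) → 5

== RESULT ==
g
1
1
3
5
5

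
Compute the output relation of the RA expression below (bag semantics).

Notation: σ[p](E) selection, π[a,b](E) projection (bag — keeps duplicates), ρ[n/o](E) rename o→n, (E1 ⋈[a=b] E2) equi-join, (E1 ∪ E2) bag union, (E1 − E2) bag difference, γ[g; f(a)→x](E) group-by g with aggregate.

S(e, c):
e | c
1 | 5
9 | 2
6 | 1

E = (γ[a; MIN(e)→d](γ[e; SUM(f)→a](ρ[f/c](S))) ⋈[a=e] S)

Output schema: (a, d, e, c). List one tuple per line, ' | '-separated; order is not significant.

Stepwise |·|:
  S → 3
  ρ[f/c](S) → 3
  γ[e; SUM(f)→a](ρ[f/c](S)) → 3
  γ[a; MIN(e)→d](γ[e; SUM(f)→a](ρ[f/c](S))) → 3
  S → 3
  (γ[a; MIN(e)→d](γ[e; SUM(f)→a](ρ[f/c](S))) ⋈[a=e] S) → 1

== RESULT ==
a | d | e | c
1 | 6 | 1 | 5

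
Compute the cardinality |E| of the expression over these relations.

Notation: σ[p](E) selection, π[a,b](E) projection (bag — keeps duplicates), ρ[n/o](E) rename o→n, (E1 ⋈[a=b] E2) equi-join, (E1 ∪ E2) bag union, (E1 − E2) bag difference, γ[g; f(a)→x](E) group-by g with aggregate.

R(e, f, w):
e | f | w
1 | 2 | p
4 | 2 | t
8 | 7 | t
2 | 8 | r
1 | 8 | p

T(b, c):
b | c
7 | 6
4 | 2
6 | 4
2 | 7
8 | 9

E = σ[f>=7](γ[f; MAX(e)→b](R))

Stepwise |·|:
  R → 5
  γ[f; MAX(e)→b](R) → 3
  σ[f>=7](γ[f; MAX(e)→b](R)) → 2

|E| = 2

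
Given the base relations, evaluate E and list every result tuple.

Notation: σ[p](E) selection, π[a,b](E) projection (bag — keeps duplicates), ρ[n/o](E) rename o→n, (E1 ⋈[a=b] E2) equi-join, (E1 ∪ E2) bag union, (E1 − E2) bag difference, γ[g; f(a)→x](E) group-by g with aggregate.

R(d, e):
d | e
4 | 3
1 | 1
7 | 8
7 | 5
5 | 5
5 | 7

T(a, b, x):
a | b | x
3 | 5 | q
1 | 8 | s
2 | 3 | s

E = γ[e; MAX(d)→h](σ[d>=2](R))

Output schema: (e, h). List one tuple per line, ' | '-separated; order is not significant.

Subexpression sizes:
  R → 6
  σ[d>=2](R) → 5
  γ[e; MAX(d)→h](σ[d>=2](R)) → 4

== RESULT ==
e | h
3 | 4
5 | 7
7 | 5
8 | 7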